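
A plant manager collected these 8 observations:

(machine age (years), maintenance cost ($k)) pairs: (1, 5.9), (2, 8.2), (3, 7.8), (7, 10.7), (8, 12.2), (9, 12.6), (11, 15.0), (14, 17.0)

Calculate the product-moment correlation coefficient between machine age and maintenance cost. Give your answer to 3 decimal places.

n = 8, Σx = 55, Σy = 89.4, Σxy = 734.6, Σx² = 525, Σy² = 1098.98
Sxx = Σx² − (Σx)²/n = 525 − 378.125 = 146.875
Sxy = Σxy − (Σx)(Σy)/n = 734.6 − 614.625 = 119.975
Syy = Σy² − (Σy)²/n = 1098.98 − 999.045 = 99.935
r = Sxy/√(Sxx·Syy) = 119.975/√(14677.953125) = 119.975/121.152603 = 0.990280

0.990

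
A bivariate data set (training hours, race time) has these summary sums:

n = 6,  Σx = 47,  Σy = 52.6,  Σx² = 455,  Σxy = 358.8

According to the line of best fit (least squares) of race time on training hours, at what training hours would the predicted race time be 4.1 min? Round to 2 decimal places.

15.45

Sxx = Σx² − (Σx)²/n = 455 − 368.166667 = 86.833333
Sxy = Σxy − (Σx)(Σy)/n = 358.8 − 412.033333 = -53.233333
b = Sxy/Sxx = -53.233333/86.833333 = -0.613052
a = ȳ − b·x̄ = 8.766667 − (-0.613052)·7.833333 = 13.568906
Set a + b·x = 4.1: x = (4.1 − 13.568906) / (-0.613052) = 15.445523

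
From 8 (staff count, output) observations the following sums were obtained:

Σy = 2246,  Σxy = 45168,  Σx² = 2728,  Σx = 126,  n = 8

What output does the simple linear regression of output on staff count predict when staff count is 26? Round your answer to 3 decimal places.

415.765

Sxx = Σx² − (Σx)²/n = 2728 − 1984.5 = 743.5
Sxy = Σxy − (Σx)(Σy)/n = 45168 − 35374.5 = 9793.5
b = Sxy/Sxx = 9793.5/743.5 = 13.172159
a = ȳ − b·x̄ = 280.75 − 13.172159·15.75 = 73.288500
ŷ(26) = a + b·26 = 73.288500 + 13.172159·26 = 415.764627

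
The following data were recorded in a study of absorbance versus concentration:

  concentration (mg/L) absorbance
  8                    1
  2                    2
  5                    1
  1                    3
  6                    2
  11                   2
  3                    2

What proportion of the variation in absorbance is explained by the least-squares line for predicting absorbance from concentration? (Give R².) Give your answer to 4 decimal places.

0.2198

n = 7, Σx = 36, Σy = 13, Σxy = 60, Σx² = 260, Σy² = 27
Sxx = Σx² − (Σx)²/n = 260 − 185.142857 = 74.857143
Sxy = Σxy − (Σx)(Σy)/n = 60 − 66.857143 = -6.857143
Syy = Σy² − (Σy)²/n = 27 − 24.142857 = 2.857143
R² = Sxy²/(Sxx·Syy) = (-6.857143)²/(74.857143·2.857143) = 0.219847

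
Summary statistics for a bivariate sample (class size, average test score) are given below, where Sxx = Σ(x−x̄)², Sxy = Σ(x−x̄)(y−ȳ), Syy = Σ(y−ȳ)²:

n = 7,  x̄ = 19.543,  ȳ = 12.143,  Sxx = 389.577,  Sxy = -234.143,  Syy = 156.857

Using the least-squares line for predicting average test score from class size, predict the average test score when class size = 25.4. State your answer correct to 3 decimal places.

8.623

b = Sxy/Sxx = -234.143/389.577 = -0.601019
a = ȳ − b·x̄ = 12.143 − (-0.601019)·19.543 = 23.888705
ŷ(25.4) = a + b·25.4 = 23.888705 + (-0.601019)·25.4 = 8.622834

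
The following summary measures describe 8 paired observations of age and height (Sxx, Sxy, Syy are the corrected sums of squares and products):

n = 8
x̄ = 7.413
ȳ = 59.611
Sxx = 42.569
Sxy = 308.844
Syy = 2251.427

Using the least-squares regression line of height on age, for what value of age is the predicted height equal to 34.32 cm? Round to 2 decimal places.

3.93

b = Sxy/Sxx = 308.844/42.569 = 7.255139
a = ȳ − b·x̄ = 59.611 − 7.255139·7.413 = 5.828657
Set a + b·x = 34.32: x = (34.32 − 5.828657) / 7.255139 = 3.927057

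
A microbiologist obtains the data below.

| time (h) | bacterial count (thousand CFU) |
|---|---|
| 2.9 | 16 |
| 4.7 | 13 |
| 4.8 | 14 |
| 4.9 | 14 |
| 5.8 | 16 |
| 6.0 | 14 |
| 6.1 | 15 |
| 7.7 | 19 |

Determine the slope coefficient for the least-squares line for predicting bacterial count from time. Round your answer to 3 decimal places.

n = 8, Σx = 42.9, Σy = 121, Σxy = 657.9, Σx² = 243.69
Sxx = Σx² − (Σx)²/n = 243.69 − 230.05125 = 13.63875
Sxy = Σxy − (Σx)(Σy)/n = 657.9 − 648.8625 = 9.0375
b = Sxy/Sxx = 9.0375/13.63875 = 0.662634

0.663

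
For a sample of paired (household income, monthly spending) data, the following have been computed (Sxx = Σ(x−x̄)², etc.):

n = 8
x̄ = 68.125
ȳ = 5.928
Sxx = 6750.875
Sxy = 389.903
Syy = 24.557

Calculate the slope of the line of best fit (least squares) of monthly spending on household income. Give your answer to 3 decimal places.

0.058

b = Sxy/Sxx = 389.903/6750.875 = 0.057756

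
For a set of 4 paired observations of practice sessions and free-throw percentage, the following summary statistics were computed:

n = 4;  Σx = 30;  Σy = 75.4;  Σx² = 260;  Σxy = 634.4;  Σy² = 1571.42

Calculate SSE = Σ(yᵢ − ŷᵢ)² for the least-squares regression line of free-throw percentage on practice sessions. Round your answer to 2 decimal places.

Sxx = Σx² − (Σx)²/n = 260 − 225 = 35
Sxy = Σxy − (Σx)(Σy)/n = 634.4 − 565.5 = 68.9
Syy = Σy² − (Σy)²/n = 1571.42 − 1421.29 = 150.13
b = Sxy/Sxx = 68.9/35 = 1.968571
SSE = Syy − b·Sxy = 150.13 − 1.968571·68.9 = 14.495429

14.50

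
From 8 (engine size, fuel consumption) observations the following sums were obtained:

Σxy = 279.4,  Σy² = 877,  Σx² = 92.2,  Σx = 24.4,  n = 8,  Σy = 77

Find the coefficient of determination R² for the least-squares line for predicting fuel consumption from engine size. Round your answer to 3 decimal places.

0.822

Sxx = Σx² − (Σx)²/n = 92.2 − 74.42 = 17.78
Sxy = Σxy − (Σx)(Σy)/n = 279.4 − 234.85 = 44.55
Syy = Σy² − (Σy)²/n = 877 − 741.125 = 135.875
R² = Sxy²/(Sxx·Syy) = (44.55)²/(17.78·135.875) = 0.821531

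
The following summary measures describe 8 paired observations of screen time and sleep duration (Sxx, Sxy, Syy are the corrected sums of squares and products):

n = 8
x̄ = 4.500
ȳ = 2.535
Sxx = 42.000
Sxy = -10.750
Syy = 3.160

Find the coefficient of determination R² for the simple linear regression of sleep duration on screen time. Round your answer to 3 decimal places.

R² = Sxy²/(Sxx·Syy) = (-10.75)²/(42·3.16) = 0.870724

0.871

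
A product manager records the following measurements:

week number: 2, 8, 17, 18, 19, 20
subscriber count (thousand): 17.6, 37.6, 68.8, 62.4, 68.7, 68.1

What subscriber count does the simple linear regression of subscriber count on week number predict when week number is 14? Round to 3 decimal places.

53.867

n = 6, Σx = 84, Σy = 323.2, Σxy = 5296.1, Σx² = 1442
Sxx = Σx² − (Σx)²/n = 1442 − 1176 = 266
Sxy = Σxy − (Σx)(Σy)/n = 5296.1 − 4524.8 = 771.3
b = Sxy/Sxx = 771.3/266 = 2.899624
a = ȳ − b·x̄ = 53.866667 − 2.899624·14 = 13.271930
ŷ(14) = a + b·14 = 13.271930 + 2.899624·14 = 53.866667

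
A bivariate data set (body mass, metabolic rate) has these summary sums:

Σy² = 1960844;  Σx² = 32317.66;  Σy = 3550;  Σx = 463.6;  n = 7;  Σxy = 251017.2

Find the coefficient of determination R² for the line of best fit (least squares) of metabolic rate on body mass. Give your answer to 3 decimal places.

0.977

Sxx = Σx² − (Σx)²/n = 32317.66 − 30703.565714 = 1614.094286
Sxy = Σxy − (Σx)(Σy)/n = 251017.2 − 235111.428571 = 15905.771429
Syy = Σy² − (Σy)²/n = 1960844 − 1800357.142857 = 160486.857143
R² = Sxy²/(Sxx·Syy) = (15905.771429)²/(1614.094286·160486.857143) = 0.976655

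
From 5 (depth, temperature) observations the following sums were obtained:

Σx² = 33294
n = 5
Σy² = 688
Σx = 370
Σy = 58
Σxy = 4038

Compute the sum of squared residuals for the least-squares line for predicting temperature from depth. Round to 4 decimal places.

4.2910

Sxx = Σx² − (Σx)²/n = 33294 − 27380 = 5914
Sxy = Σxy − (Σx)(Σy)/n = 4038 − 4292 = -254
Syy = Σy² − (Σy)²/n = 688 − 672.8 = 15.2
b = Sxy/Sxx = -254/5914 = -0.042949
SSE = Syy − b·Sxy = 15.2 − (-0.042949)·(-254) = 4.290971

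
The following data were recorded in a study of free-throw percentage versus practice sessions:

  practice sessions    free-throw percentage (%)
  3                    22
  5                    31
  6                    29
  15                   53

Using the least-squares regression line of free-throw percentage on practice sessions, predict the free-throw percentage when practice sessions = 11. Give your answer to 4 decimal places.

43.0973

n = 4, Σx = 29, Σy = 135, Σxy = 1190, Σx² = 295
Sxx = Σx² − (Σx)²/n = 295 − 210.25 = 84.75
Sxy = Σxy − (Σx)(Σy)/n = 1190 − 978.75 = 211.25
b = Sxy/Sxx = 211.25/84.75 = 2.492625
a = ȳ − b·x̄ = 33.75 − 2.492625·7.25 = 15.678466
ŷ(11) = a + b·11 = 15.678466 + 2.492625·11 = 43.097345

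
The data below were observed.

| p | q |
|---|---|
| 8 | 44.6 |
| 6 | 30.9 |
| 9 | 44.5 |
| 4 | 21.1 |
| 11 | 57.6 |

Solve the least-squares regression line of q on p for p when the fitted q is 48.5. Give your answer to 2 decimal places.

n = 5, Σx = 38, Σy = 198.7, Σxy = 1660.7, Σx² = 318
Sxx = Σx² − (Σx)²/n = 318 − 288.8 = 29.2
Sxy = Σxy − (Σx)(Σy)/n = 1660.7 − 1510.12 = 150.58
b = Sxy/Sxx = 150.58/29.2 = 5.156849
a = ȳ − b·x̄ = 39.74 − 5.156849·7.6 = 0.547945
Set a + b·x = 48.5: x = (48.5 − 0.547945) / 5.156849 = 9.298712

9.30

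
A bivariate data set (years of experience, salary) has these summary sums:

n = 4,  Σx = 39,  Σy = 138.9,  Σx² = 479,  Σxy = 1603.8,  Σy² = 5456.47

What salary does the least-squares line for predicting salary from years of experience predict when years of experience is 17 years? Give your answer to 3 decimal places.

53.045

Sxx = Σx² − (Σx)²/n = 479 − 380.25 = 98.75
Sxy = Σxy − (Σx)(Σy)/n = 1603.8 − 1354.275 = 249.525
b = Sxy/Sxx = 249.525/98.75 = 2.526835
a = ȳ − b·x̄ = 34.725 − 2.526835·9.75 = 10.088354
ŷ(17) = a + b·17 = 10.088354 + 2.526835·17 = 53.044557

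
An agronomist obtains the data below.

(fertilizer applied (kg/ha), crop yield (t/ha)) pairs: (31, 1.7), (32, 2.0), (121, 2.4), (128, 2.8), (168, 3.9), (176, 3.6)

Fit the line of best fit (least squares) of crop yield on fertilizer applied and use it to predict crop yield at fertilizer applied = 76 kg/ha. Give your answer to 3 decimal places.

2.308

n = 6, Σx = 656, Σy = 16.4, Σxy = 2054.3, Σx² = 92210
Sxx = Σx² − (Σx)²/n = 92210 − 71722.666667 = 20487.333333
Sxy = Σxy − (Σx)(Σy)/n = 2054.3 − 1793.066667 = 261.233333
b = Sxy/Sxx = 261.233333/20487.333333 = 0.012751
a = ȳ − b·x̄ = 2.733333 − 0.012751·109.333333 = 1.339227
ŷ(76) = a + b·76 = 1.339227 + 0.012751·76 = 2.308301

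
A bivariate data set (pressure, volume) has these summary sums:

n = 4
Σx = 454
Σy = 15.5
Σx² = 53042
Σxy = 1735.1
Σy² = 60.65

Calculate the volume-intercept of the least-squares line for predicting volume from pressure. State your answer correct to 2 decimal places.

Sxx = Σx² − (Σx)²/n = 53042 − 51529 = 1513
Sxy = Σxy − (Σx)(Σy)/n = 1735.1 − 1759.25 = -24.15
b = Sxy/Sxx = -24.15/1513 = -0.015962
a = ȳ − b·x̄ = 3.875 − (-0.015962)·113.5 = 5.686649

5.69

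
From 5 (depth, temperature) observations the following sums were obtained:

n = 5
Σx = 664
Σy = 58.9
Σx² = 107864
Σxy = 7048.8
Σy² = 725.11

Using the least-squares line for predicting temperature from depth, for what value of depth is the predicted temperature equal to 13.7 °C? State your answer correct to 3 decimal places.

Sxx = Σx² − (Σx)²/n = 107864 − 88179.2 = 19684.8
Sxy = Σxy − (Σx)(Σy)/n = 7048.8 − 7821.92 = -773.12
b = Sxy/Sxx = -773.12/19684.8 = -0.039275
a = ȳ − b·x̄ = 11.78 − (-0.039275)·132.8 = 16.995716
Set a + b·x = 13.7: x = (13.7 − 16.995716) / (-0.039275) = 83.913907

83.914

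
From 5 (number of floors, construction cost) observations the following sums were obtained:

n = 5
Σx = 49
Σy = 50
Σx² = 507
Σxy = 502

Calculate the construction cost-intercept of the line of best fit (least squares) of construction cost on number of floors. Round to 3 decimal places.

5.612

Sxx = Σx² − (Σx)²/n = 507 − 480.2 = 26.8
Sxy = Σxy − (Σx)(Σy)/n = 502 − 490 = 12
b = Sxy/Sxx = 12/26.8 = 0.447761
a = ȳ − b·x̄ = 10 − 0.447761·9.8 = 5.611940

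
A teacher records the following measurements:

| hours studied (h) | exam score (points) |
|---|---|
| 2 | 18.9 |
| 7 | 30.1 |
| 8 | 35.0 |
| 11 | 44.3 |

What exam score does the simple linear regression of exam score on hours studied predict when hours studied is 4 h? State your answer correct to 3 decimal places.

n = 4, Σx = 28, Σy = 128.3, Σxy = 1015.8, Σx² = 238
Sxx = Σx² − (Σx)²/n = 238 − 196 = 42
Sxy = Σxy − (Σx)(Σy)/n = 1015.8 − 898.1 = 117.7
b = Sxy/Sxx = 117.7/42 = 2.802381
a = ȳ − b·x̄ = 32.075 − 2.802381·7 = 12.458333
ŷ(4) = a + b·4 = 12.458333 + 2.802381·4 = 23.667857

23.668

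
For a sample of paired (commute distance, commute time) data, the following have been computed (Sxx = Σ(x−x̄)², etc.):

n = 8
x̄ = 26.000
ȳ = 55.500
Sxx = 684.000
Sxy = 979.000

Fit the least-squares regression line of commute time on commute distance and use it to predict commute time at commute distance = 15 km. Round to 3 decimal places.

39.756

b = Sxy/Sxx = 979/684 = 1.431287
a = ȳ − b·x̄ = 55.5 − 1.431287·26 = 18.286550
ŷ(15) = a + b·15 = 18.286550 + 1.431287·15 = 39.755848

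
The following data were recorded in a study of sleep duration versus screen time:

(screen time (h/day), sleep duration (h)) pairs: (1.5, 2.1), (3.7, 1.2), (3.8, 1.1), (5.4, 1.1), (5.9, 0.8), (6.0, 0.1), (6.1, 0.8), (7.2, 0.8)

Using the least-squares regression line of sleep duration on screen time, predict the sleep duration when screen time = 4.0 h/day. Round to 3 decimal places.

n = 8, Σx = 39.6, Σy = 8, Σxy = 33.67, Σx² = 219.4
Sxx = Σx² − (Σx)²/n = 219.4 − 196.02 = 23.38
Sxy = Σxy − (Σx)(Σy)/n = 33.67 − 39.6 = -5.93
b = Sxy/Sxx = -5.93/23.38 = -0.253636
a = ȳ − b·x̄ = 1 − (-0.253636)·4.95 = 2.255496
ŷ(4.0) = a + b·4.0 = 2.255496 + (-0.253636)·4 = 1.240954

1.241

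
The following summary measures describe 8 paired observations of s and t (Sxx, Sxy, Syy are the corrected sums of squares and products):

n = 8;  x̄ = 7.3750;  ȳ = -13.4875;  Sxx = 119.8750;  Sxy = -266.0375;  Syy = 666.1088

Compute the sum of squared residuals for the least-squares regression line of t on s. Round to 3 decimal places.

75.694

b = Sxy/Sxx = -266.0375/119.875 = -2.219291
SSE = Syy − b·Sxy = 666.1088 − (-2.219291)·(-266.0375) = 75.694190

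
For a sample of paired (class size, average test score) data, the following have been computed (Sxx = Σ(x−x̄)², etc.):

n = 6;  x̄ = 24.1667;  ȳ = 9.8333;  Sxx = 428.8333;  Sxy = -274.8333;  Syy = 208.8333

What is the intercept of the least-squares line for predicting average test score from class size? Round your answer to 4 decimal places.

b = Sxy/Sxx = -274.8333/428.8333 = -0.640886
a = ȳ − b·x̄ = 9.8333 − (-0.640886)·24.1667 = 25.321402

25.3214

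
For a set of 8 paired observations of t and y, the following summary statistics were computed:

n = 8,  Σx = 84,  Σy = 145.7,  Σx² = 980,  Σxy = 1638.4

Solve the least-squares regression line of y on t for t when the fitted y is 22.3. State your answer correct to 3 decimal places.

Sxx = Σx² − (Σx)²/n = 980 − 882 = 98
Sxy = Σxy − (Σx)(Σy)/n = 1638.4 − 1529.85 = 108.55
b = Sxy/Sxx = 108.55/98 = 1.107653
a = ȳ − b·x̄ = 18.2125 − 1.107653·10.5 = 6.582143
Set a + b·x = 22.3: x = (22.3 − 6.582143) / 1.107653 = 14.190235

14.190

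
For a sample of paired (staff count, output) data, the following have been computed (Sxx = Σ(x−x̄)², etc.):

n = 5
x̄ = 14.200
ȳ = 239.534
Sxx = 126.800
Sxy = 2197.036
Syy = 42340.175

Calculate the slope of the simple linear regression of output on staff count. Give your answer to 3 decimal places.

17.327

b = Sxy/Sxx = 2197.036/126.8 = 17.326782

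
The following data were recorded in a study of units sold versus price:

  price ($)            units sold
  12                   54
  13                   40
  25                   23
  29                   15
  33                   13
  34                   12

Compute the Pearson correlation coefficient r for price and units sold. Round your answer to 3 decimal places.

n = 6, Σx = 146, Σy = 157, Σxy = 3015, Σx² = 4024, Σy² = 5583
Sxx = Σx² − (Σx)²/n = 4024 − 3552.666667 = 471.333333
Sxy = Σxy − (Σx)(Σy)/n = 3015 − 3820.333333 = -805.333333
Syy = Σy² − (Σy)²/n = 5583 − 4108.166667 = 1474.833333
r = Sxy/√(Sxx·Syy) = -805.333333/√(695138.111111) = -805.333333/833.749429 = -0.965918

-0.966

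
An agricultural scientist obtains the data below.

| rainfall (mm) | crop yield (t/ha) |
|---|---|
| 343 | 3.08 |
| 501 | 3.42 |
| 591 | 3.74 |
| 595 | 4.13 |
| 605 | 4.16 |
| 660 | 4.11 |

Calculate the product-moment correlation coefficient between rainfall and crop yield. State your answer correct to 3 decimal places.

n = 6, Σx = 3295, Σy = 22.64, Σxy = 12666.95, Σx² = 1873581, Σy² = 86.425
Sxx = Σx² − (Σx)²/n = 1873581 − 1809504.166667 = 64076.833333
Sxy = Σxy − (Σx)(Σy)/n = 12666.95 − 12433.133333 = 233.816667
Syy = Σy² − (Σy)²/n = 86.425 − 85.428267 = 0.996733
r = Sxy/√(Sxx·Syy) = 233.816667/√(63867.515678) = 233.816667/252.720232 = 0.925200

0.925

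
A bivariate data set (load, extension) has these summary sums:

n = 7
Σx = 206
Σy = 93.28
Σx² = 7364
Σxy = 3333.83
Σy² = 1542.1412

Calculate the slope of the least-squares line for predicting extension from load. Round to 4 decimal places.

0.4523

Sxx = Σx² − (Σx)²/n = 7364 − 6062.285714 = 1301.714286
Sxy = Σxy − (Σx)(Σy)/n = 3333.83 − 2745.097143 = 588.732857
b = Sxy/Sxx = 588.732857/1301.714286 = 0.452275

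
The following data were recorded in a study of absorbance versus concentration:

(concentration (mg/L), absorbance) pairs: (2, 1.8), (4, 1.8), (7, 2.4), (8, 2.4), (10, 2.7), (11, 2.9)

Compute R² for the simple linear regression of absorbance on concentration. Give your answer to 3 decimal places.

0.956

n = 6, Σx = 42, Σy = 14, Σxy = 105.7, Σx² = 354, Σy² = 33.7
Sxx = Σx² − (Σx)²/n = 354 − 294 = 60
Sxy = Σxy − (Σx)(Σy)/n = 105.7 − 98 = 7.7
Syy = Σy² − (Σy)²/n = 33.7 − 32.666667 = 1.033333
R² = Sxy²/(Sxx·Syy) = (7.7)²/(60·1.033333) = 0.956290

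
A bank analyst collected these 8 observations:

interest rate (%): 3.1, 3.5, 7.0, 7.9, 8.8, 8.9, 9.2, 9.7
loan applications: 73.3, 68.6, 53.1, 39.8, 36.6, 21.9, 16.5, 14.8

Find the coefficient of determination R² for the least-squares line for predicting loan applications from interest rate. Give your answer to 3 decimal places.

n = 8, Σx = 58.1, Σy = 324.6, Σxy = 1965.8, Σx² = 468.65, Σy² = 16792.96
Sxx = Σx² − (Σx)²/n = 468.65 − 421.95125 = 46.69875
Sxy = Σxy − (Σx)(Σy)/n = 1965.8 − 2357.4075 = -391.6075
Syy = Σy² − (Σy)²/n = 16792.96 − 13170.645 = 3622.315
R² = Sxy²/(Sxx·Syy) = (-391.6075)²/(46.69875·3622.315) = 0.906589

0.907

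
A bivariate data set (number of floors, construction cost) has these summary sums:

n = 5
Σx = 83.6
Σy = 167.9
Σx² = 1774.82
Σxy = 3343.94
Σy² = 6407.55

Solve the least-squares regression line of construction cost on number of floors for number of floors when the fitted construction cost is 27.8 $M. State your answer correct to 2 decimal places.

Sxx = Σx² − (Σx)²/n = 1774.82 − 1397.792 = 377.028
Sxy = Σxy − (Σx)(Σy)/n = 3343.94 − 2807.288 = 536.652
b = Sxy/Sxx = 536.652/377.028 = 1.423374
a = ȳ − b·x̄ = 33.58 − 1.423374·16.72 = 9.781180
Set a + b·x = 27.8: x = (27.8 − 9.781180) / 1.423374 = 12.659227

12.66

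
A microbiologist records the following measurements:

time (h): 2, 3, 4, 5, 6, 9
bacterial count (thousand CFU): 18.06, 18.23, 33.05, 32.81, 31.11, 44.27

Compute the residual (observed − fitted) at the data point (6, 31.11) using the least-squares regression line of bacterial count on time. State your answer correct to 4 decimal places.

n = 6, Σx = 29, Σy = 177.53, Σxy = 972.15, Σx² = 171
Sxx = Σx² − (Σx)²/n = 171 − 140.166667 = 30.833333
Sxy = Σxy − (Σx)(Σy)/n = 972.15 − 858.061667 = 114.088333
b = Sxy/Sxx = 114.088333/30.833333 = 3.700162
a = ȳ − b·x̄ = 29.588333 − 3.700162·4.833333 = 11.704216
ŷ(6) = 11.704216 + 3.700162·6 = 33.905189
residual = y − ŷ = 31.11 − 33.905189 = -2.795189

-2.7952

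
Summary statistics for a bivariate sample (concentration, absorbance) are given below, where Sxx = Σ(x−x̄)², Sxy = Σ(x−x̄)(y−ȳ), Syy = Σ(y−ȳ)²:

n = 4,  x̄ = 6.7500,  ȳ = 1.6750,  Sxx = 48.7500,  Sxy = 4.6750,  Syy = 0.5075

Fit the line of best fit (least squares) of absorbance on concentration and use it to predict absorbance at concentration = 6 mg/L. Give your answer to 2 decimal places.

1.60

b = Sxy/Sxx = 4.675/48.75 = 0.095897
a = ȳ − b·x̄ = 1.675 − 0.095897·6.75 = 1.027692
ŷ(6) = a + b·6 = 1.027692 + 0.095897·6 = 1.603077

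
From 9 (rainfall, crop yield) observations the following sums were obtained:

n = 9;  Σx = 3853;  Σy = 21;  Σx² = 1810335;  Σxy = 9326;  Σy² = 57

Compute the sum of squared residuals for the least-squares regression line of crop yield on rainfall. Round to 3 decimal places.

7.299

Sxx = Σx² − (Σx)²/n = 1810335 − 1649512.111111 = 160822.888889
Sxy = Σxy − (Σx)(Σy)/n = 9326 − 8990.333333 = 335.666667
Syy = Σy² − (Σy)²/n = 57 − 49 = 8
b = Sxy/Sxx = 335.666667/160822.888889 = 0.002087
SSE = Syy − b·Sxy = 8 − 0.002087·335.666667 = 7.299403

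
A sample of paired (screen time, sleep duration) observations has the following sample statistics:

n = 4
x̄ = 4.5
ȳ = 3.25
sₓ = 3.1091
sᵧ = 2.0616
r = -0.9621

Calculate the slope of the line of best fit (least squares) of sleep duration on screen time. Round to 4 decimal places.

-0.6380

b = r · sᵧ/sₓ = -0.9621 · 2.0616/3.1091 = -0.637955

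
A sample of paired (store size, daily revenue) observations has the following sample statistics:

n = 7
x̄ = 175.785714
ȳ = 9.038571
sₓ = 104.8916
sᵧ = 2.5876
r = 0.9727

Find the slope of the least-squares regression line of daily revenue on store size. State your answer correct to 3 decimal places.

0.024

b = r · sᵧ/sₓ = 0.9727 · 2.5876/104.8916 = 0.023996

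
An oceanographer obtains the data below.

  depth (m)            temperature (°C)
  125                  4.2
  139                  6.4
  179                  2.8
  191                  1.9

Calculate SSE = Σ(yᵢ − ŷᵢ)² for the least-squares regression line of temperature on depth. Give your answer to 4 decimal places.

n = 4, Σx = 634, Σy = 15.3, Σxy = 2278.7, Σx² = 103468, Σy² = 70.05
Sxx = Σx² − (Σx)²/n = 103468 − 100489 = 2979
Sxy = Σxy − (Σx)(Σy)/n = 2278.7 − 2425.05 = -146.35
Syy = Σy² − (Σy)²/n = 70.05 − 58.5225 = 11.5275
b = Sxy/Sxx = -146.35/2979 = -0.049127
SSE = Syy − b·Sxy = 11.5275 − (-0.049127)·(-146.35) = 4.337731

4.3377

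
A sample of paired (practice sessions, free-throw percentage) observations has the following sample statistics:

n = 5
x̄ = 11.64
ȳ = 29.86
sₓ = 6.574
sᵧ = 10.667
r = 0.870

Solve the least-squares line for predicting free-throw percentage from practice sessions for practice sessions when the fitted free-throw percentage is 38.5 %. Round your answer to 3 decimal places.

17.760

b = r · sᵧ/sₓ = 0.87 · 10.667/6.574 = 1.411666
a = ȳ − b·x̄ = 29.86 − 1.411666·11.64 = 13.428212
Set a + b·x = 38.5: x = (38.5 − 13.428212) / 1.411666 = 17.760429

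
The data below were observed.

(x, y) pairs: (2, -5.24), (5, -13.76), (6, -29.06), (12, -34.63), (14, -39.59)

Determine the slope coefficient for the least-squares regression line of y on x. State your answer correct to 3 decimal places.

-2.675

n = 5, Σx = 39, Σy = -122.28, Σxy = -1223.46, Σx² = 405
Sxx = Σx² − (Σx)²/n = 405 − 304.2 = 100.8
Sxy = Σxy − (Σx)(Σy)/n = -1223.46 − (-953.784) = -269.676
b = Sxy/Sxx = -269.676/100.8 = -2.675357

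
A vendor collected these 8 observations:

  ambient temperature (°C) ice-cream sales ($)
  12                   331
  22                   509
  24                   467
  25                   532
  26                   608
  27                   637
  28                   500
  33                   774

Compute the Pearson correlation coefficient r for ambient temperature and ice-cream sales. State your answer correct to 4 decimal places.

n = 8, Σx = 197, Σy = 4358, Σxy = 112227, Σx² = 5107, Σy² = 2494264
Sxx = Σx² − (Σx)²/n = 5107 − 4851.125 = 255.875
Sxy = Σxy − (Σx)(Σy)/n = 112227 − 107315.75 = 4911.25
Syy = Σy² − (Σy)²/n = 2494264 − 2374020.5 = 120243.5
r = Sxy/√(Sxx·Syy) = 4911.25/√(30767305.5625) = 4911.25/5546.828424 = 0.885416

0.8854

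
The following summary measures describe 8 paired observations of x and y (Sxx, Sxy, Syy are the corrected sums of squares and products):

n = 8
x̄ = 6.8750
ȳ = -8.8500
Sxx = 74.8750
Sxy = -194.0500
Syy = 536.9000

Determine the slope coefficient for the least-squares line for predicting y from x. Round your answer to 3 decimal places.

-2.592

b = Sxy/Sxx = -194.05/74.875 = -2.591653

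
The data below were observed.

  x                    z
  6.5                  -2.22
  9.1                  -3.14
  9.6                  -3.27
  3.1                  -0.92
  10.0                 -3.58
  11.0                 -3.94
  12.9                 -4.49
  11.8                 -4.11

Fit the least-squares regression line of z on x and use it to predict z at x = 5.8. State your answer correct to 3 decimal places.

n = 8, Σx = 74, Σy = -25.67, Σxy = -262.807, Σx² = 753.48
Sxx = Σx² − (Σx)²/n = 753.48 − 684.5 = 68.98
Sxy = Σxy − (Σx)(Σy)/n = -262.807 − (-237.4475) = -25.3595
b = Sxy/Sxx = -25.3595/68.98 = -0.367636
a = ȳ − b·x̄ = -3.20875 − (-0.367636)·9.25 = 0.191879
ŷ(5.8) = a + b·5.8 = 0.191879 + (-0.367636)·5.8 = -1.940407

-1.940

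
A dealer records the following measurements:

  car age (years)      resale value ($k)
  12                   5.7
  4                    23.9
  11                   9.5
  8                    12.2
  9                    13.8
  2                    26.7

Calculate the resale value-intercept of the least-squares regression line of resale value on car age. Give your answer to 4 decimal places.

31.1720

n = 6, Σx = 46, Σy = 91.8, Σxy = 543.7, Σx² = 430
Sxx = Σx² − (Σx)²/n = 430 − 352.666667 = 77.333333
Sxy = Σxy − (Σx)(Σy)/n = 543.7 − 703.8 = -160.1
b = Sxy/Sxx = -160.1/77.333333 = -2.070259
a = ȳ − b·x̄ = 15.3 − (-2.070259)·7.666667 = 31.171983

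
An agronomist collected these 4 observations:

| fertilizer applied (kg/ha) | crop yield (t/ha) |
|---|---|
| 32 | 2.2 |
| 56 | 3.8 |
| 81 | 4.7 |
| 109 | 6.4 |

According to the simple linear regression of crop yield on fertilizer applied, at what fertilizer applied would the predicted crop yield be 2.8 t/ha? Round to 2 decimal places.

41.53

n = 4, Σx = 278, Σy = 17.1, Σxy = 1361.5, Σx² = 22602
Sxx = Σx² − (Σx)²/n = 22602 − 19321 = 3281
Sxy = Σxy − (Σx)(Σy)/n = 1361.5 − 1188.45 = 173.05
b = Sxy/Sxx = 173.05/3281 = 0.052743
a = ȳ − b·x̄ = 4.275 − 0.052743·69.5 = 0.609357
Set a + b·x = 2.8: x = (2.8 − 0.609357) / 0.052743 = 41.534239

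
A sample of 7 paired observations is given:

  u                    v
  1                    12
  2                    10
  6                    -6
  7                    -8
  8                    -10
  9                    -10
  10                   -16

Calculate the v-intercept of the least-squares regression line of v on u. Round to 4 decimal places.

n = 7, Σx = 43, Σy = -28, Σxy = -390, Σx² = 335
Sxx = Σx² − (Σx)²/n = 335 − 264.142857 = 70.857143
Sxy = Σxy − (Σx)(Σy)/n = -390 − (-172) = -218
b = Sxy/Sxx = -218/70.857143 = -3.076613
a = ȳ − b·x̄ = -4 − (-3.076613)·6.142857 = 14.899194

14.8992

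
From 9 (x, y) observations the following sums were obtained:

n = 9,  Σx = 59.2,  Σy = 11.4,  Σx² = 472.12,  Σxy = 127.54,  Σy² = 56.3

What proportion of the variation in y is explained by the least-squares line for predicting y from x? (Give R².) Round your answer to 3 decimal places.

Sxx = Σx² − (Σx)²/n = 472.12 − 389.404444 = 82.715556
Sxy = Σxy − (Σx)(Σy)/n = 127.54 − 74.986667 = 52.553333
Syy = Σy² − (Σy)²/n = 56.3 − 14.44 = 41.86
R² = Sxy²/(Sxx·Syy) = (52.553333)²/(82.715556·41.86) = 0.797653

0.798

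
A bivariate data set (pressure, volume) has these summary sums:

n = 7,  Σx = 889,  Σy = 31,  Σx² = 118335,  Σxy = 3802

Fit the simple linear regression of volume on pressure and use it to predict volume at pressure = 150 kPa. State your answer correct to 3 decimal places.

3.857

Sxx = Σx² − (Σx)²/n = 118335 − 112903 = 5432
Sxy = Σxy − (Σx)(Σy)/n = 3802 − 3937 = -135
b = Sxy/Sxx = -135/5432 = -0.024853
a = ȳ − b·x̄ = 4.428571 − (-0.024853)·127 = 7.584867
ŷ(150) = a + b·150 = 7.584867 + (-0.024853)·150 = 3.856959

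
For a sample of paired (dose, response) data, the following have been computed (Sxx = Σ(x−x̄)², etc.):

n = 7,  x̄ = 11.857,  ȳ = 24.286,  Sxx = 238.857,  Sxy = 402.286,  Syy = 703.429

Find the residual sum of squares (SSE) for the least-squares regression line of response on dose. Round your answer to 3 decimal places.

25.894

b = Sxy/Sxx = 402.286/238.857 = 1.684213
SSE = Syy − b·Sxy = 703.429 − 1.684213·402.286 = 25.893798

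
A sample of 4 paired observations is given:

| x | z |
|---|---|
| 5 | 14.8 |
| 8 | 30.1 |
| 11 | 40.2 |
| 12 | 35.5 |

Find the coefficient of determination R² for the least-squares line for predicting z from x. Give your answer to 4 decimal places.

n = 4, Σx = 36, Σy = 120.6, Σxy = 1183, Σx² = 354, Σy² = 4001.34
Sxx = Σx² − (Σx)²/n = 354 − 324 = 30
Sxy = Σxy − (Σx)(Σy)/n = 1183 − 1085.4 = 97.6
Syy = Σy² − (Σy)²/n = 4001.34 − 3636.09 = 365.25
R² = Sxy²/(Sxx·Syy) = (97.6)²/(30·365.25) = 0.869337

0.8693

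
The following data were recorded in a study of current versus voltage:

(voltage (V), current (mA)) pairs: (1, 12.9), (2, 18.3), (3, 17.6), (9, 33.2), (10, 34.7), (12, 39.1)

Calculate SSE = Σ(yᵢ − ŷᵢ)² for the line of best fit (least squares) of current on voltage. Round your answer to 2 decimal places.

n = 6, Σx = 37, Σy = 155.8, Σxy = 1217.3, Σx² = 339, Σy² = 4646.2
Sxx = Σx² − (Σx)²/n = 339 − 228.166667 = 110.833333
Sxy = Σxy − (Σx)(Σy)/n = 1217.3 − 960.766667 = 256.533333
Syy = Σy² − (Σy)²/n = 4646.2 − 4045.606667 = 600.593333
b = Sxy/Sxx = 256.533333/110.833333 = 2.314586
SSE = Syy − b·Sxy = 600.593333 − 2.314586·256.533333 = 6.824752

6.82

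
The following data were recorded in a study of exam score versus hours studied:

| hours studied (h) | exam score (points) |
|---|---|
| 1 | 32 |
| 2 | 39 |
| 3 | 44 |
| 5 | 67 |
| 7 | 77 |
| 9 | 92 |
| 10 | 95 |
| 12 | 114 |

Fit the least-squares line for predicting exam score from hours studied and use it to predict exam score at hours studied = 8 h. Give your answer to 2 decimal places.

n = 8, Σx = 49, Σy = 560, Σxy = 4262, Σx² = 413
Sxx = Σx² − (Σx)²/n = 413 − 300.125 = 112.875
Sxy = Σxy − (Σx)(Σy)/n = 4262 − 3430 = 832
b = Sxy/Sxx = 832/112.875 = 7.370986
a = ȳ − b·x̄ = 70 − 7.370986·6.125 = 24.852713
ŷ(8) = a + b·8 = 24.852713 + 7.370986·8 = 83.820598

83.82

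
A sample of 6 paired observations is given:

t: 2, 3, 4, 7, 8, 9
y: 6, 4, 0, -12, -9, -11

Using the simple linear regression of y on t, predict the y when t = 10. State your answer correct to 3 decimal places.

n = 6, Σx = 33, Σy = -22, Σxy = -231, Σx² = 223
Sxx = Σx² − (Σx)²/n = 223 − 181.5 = 41.5
Sxy = Σxy − (Σx)(Σy)/n = -231 − (-121) = -110
b = Sxy/Sxx = -110/41.5 = -2.650602
a = ȳ − b·x̄ = -3.666667 − (-2.650602)·5.5 = 10.911647
ŷ(10) = a + b·10 = 10.911647 + (-2.650602)·10 = -15.594378

-15.594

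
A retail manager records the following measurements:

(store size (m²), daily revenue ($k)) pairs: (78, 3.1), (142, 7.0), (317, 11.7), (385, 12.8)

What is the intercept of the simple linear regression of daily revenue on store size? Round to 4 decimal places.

n = 4, Σx = 922, Σy = 34.6, Σxy = 9872.7, Σx² = 274962
Sxx = Σx² − (Σx)²/n = 274962 − 212521 = 62441
Sxy = Σxy − (Σx)(Σy)/n = 9872.7 − 7975.3 = 1897.4
b = Sxy/Sxx = 1897.4/62441 = 0.030387
a = ȳ − b·x̄ = 8.65 − 0.030387·230.5 = 1.645777

1.6458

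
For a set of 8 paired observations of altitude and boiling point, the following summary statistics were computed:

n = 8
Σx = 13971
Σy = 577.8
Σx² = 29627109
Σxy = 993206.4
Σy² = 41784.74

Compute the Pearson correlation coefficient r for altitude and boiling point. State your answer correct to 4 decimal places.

-0.9509

Sxx = Σx² − (Σx)²/n = 29627109 − 24398605.125 = 5228503.875
Sxy = Σxy − (Σx)(Σy)/n = 993206.4 − 1009055.475 = -15849.075
Syy = Σy² − (Σy)²/n = 41784.74 − 41731.605 = 53.135
r = Sxy/√(Sxx·Syy) = -15849.075/√(277816553.398125) = -15849.075/16667.829895 = -0.950878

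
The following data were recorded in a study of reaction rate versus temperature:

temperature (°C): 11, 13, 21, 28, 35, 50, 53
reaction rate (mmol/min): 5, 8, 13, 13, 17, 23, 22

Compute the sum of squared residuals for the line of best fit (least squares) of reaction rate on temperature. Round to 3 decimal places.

n = 7, Σx = 211, Σy = 101, Σxy = 3707, Σx² = 8049, Σy² = 1729
Sxx = Σx² − (Σx)²/n = 8049 − 6360.142857 = 1688.857143
Sxy = Σxy − (Σx)(Σy)/n = 3707 − 3044.428571 = 662.571429
Syy = Σy² − (Σy)²/n = 1729 − 1457.285714 = 271.714286
b = Sxy/Sxx = 662.571429/1688.857143 = 0.392319
SSE = Syy − b·Sxy = 271.714286 − 0.392319·662.571429 = 11.774657

11.775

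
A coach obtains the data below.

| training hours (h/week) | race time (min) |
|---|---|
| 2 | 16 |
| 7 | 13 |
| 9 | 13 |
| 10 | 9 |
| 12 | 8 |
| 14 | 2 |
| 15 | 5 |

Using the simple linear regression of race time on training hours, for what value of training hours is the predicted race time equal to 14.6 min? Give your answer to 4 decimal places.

n = 7, Σx = 69, Σy = 66, Σxy = 529, Σx² = 799
Sxx = Σx² − (Σx)²/n = 799 − 680.142857 = 118.857143
Sxy = Σxy − (Σx)(Σy)/n = 529 − 650.571429 = -121.571429
b = Sxy/Sxx = -121.571429/118.857143 = -1.022837
a = ȳ − b·x̄ = 9.428571 − (-1.022837)·9.857143 = 19.510817
Set a + b·x = 14.6: x = (14.6 − 19.510817) / (-1.022837) = 4.801175

4.8012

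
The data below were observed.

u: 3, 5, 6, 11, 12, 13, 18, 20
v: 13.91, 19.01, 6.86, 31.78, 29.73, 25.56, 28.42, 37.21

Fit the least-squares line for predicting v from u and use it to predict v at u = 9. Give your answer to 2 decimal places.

21.33

n = 8, Σx = 88, Σy = 192.48, Σxy = 2472.32, Σx² = 1228
Sxx = Σx² − (Σx)²/n = 1228 − 968 = 260
Sxy = Σxy − (Σx)(Σy)/n = 2472.32 − 2117.28 = 355.04
b = Sxy/Sxx = 355.04/260 = 1.365538
a = ȳ − b·x̄ = 24.06 − 1.365538·11 = 9.039077
ŷ(9) = a + b·9 = 9.039077 + 1.365538·9 = 21.328923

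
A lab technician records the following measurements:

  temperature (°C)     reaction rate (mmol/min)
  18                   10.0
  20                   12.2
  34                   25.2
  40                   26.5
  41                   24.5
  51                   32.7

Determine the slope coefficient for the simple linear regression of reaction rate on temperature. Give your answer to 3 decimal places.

0.673

n = 6, Σx = 204, Σy = 131.1, Σxy = 5013, Σx² = 7762
Sxx = Σx² − (Σx)²/n = 7762 − 6936 = 826
Sxy = Σxy − (Σx)(Σy)/n = 5013 − 4457.4 = 555.6
b = Sxy/Sxx = 555.6/826 = 0.672639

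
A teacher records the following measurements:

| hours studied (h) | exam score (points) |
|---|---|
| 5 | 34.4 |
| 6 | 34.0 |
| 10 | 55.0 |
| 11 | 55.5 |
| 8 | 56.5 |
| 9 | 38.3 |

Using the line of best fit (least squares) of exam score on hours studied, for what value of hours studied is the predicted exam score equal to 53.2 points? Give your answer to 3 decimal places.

10.243

n = 6, Σx = 49, Σy = 273.7, Σxy = 2333.2, Σx² = 427
Sxx = Σx² − (Σx)²/n = 427 − 400.166667 = 26.833333
Sxy = Σxy − (Σx)(Σy)/n = 2333.2 − 2235.216667 = 97.983333
b = Sxy/Sxx = 97.983333/26.833333 = 3.651553
a = ȳ − b·x̄ = 45.616667 − 3.651553·8.166667 = 15.795652
Set a + b·x = 53.2: x = (53.2 − 15.795652) / 3.651553 = 10.243409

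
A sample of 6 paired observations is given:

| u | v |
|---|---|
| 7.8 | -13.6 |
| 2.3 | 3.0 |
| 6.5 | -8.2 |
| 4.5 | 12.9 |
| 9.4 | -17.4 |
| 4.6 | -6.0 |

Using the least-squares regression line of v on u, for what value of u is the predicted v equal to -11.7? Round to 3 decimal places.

n = 6, Σx = 35.1, Σy = -29.3, Σxy = -285.59, Σx² = 238.15
Sxx = Σx² − (Σx)²/n = 238.15 − 205.335 = 32.815
Sxy = Σxy − (Σx)(Σy)/n = -285.59 − (-171.405) = -114.185
b = Sxy/Sxx = -114.185/32.815 = -3.479659
a = ȳ − b·x̄ = -4.883333 − (-3.479659)·5.85 = 15.472670
Set a + b·x = -11.7: x = (-11.7 − 15.472670) / (-3.479659) = 7.809004

7.809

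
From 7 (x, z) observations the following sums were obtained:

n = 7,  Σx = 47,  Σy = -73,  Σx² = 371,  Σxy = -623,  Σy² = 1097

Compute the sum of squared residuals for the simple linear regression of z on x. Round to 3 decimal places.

Sxx = Σx² − (Σx)²/n = 371 − 315.571429 = 55.428571
Sxy = Σxy − (Σx)(Σy)/n = -623 − (-490.142857) = -132.857143
Syy = Σy² − (Σy)²/n = 1097 − 761.285714 = 335.714286
b = Sxy/Sxx = -132.857143/55.428571 = -2.396907
SSE = Syy − b·Sxy = 335.714286 − (-2.396907)·(-132.857143) = 17.268041

17.268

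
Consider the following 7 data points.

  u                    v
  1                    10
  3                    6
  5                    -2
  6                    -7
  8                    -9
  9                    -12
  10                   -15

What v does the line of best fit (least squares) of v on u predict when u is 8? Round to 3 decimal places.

-9.768

n = 7, Σx = 42, Σy = -29, Σxy = -354, Σx² = 316
Sxx = Σx² − (Σx)²/n = 316 − 252 = 64
Sxy = Σxy − (Σx)(Σy)/n = -354 − (-174) = -180
b = Sxy/Sxx = -180/64 = -2.8125
a = ȳ − b·x̄ = -4.142857 − (-2.8125)·6 = 12.732143
ŷ(8) = a + b·8 = 12.732143 + (-2.8125)·8 = -9.767857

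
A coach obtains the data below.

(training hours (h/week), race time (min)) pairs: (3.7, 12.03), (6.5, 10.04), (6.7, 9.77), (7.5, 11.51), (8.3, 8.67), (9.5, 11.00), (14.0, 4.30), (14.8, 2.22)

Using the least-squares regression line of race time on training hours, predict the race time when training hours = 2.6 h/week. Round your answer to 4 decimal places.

14.0344

n = 8, Σx = 71, Σy = 69.54, Σxy = 531.072, Σx² = 731.26
Sxx = Σx² − (Σx)²/n = 731.26 − 630.125 = 101.135
Sxy = Σxy − (Σx)(Σy)/n = 531.072 − 617.1675 = -86.0955
b = Sxy/Sxx = -86.0955/101.135 = -0.851293
a = ȳ − b·x̄ = 8.6925 − (-0.851293)·8.875 = 16.247724
ŷ(2.6) = a + b·2.6 = 16.247724 + (-0.851293)·2.6 = 14.034362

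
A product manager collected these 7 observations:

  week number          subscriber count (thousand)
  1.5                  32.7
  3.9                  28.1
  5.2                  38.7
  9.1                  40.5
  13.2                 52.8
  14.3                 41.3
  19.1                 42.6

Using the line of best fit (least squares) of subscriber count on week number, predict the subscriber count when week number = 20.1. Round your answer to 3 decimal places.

48.669

n = 7, Σx = 66.3, Σy = 276.7, Σxy = 2829.64, Σx² = 870.85
Sxx = Σx² − (Σx)²/n = 870.85 − 627.955714 = 242.894286
Sxy = Σxy − (Σx)(Σy)/n = 2829.64 − 2620.744286 = 208.895714
b = Sxy/Sxx = 208.895714/242.894286 = 0.860027
a = ȳ − b·x̄ = 39.528571 − 0.860027·9.471429 = 31.382884
ŷ(20.1) = a + b·20.1 = 31.382884 + 0.860027·20.1 = 48.669433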